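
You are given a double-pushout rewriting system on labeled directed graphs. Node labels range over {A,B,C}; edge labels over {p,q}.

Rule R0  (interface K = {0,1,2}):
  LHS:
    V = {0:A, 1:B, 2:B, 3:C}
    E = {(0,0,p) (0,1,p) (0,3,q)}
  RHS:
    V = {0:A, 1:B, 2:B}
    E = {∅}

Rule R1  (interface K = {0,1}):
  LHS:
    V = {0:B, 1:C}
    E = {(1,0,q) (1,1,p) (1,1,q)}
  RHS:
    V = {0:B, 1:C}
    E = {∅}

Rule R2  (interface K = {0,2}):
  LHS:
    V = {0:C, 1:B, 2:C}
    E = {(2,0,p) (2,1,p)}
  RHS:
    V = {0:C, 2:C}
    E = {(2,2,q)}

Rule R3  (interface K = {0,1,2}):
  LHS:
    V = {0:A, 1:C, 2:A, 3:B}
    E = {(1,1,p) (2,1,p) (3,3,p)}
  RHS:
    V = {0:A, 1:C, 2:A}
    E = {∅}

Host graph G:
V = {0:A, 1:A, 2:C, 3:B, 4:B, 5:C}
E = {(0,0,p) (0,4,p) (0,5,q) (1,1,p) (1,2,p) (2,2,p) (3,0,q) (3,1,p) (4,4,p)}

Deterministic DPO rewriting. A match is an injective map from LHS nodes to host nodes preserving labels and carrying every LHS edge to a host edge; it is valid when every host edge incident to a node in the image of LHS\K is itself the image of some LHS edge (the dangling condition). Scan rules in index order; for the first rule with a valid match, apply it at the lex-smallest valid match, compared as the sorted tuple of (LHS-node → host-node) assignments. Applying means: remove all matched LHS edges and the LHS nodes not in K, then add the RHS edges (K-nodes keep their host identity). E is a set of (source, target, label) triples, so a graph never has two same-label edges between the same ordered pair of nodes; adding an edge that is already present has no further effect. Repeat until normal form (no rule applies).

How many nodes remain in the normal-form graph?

Answer: 4

Rewrite trace:
start.  V:6 E:9  edges: 0-p->0 0-p->4 0-q->5 1-p->1 1-p->2 2-p->2 3-q->0 3-p->1 4-p->4
1. fire R0 via {0↦0, 1↦4, 2↦3, 3↦5}  →  V:5 E:6  edges: 1-p->1 1-p->2 2-p->2 3-q->0 3-p->1 4-p->4
2. fire R3 via {0↦0, 1↦2, 2↦1, 3↦4}  →  V:4 E:3  edges: 1-p->1 3-q->0 3-p->1
halt: no rule applies after step 2
NF nodes: {0:A, 1:A, 2:C, 3:B}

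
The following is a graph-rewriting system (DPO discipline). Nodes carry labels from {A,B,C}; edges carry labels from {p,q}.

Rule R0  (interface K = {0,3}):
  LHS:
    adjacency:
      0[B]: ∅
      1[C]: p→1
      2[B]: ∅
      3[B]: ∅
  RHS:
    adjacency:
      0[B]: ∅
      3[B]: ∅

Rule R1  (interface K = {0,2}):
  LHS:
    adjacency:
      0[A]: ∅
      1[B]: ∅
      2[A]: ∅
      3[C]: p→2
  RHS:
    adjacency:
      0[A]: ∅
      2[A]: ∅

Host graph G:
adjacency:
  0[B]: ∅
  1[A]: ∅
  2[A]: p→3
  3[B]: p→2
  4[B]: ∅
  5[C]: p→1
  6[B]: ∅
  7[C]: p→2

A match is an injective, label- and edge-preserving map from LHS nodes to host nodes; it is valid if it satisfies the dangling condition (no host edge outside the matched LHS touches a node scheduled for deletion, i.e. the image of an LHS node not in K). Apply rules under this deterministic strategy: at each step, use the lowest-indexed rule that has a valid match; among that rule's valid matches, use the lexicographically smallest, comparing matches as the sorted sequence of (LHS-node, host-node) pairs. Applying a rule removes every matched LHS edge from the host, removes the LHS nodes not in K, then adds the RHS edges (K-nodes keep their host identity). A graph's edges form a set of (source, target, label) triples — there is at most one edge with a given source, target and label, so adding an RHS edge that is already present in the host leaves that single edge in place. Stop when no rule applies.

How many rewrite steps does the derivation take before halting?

Answer: 2

Steps:
[0] host  ⇒  8 nodes, 4 edges  {2-p->3 3-p->2 5-p->1 7-p->2}
[1] R1 @ {0↦1, 1↦0, 2↦2, 3↦7}  ⇒  6 nodes, 3 edges  {2-p->3 3-p->2 5-p->1}
[2] R1 @ {0↦2, 1↦4, 2↦1, 3↦5}  ⇒  4 nodes, 2 edges  {2-p->3 3-p->2}
normal form: no rule applies after step 2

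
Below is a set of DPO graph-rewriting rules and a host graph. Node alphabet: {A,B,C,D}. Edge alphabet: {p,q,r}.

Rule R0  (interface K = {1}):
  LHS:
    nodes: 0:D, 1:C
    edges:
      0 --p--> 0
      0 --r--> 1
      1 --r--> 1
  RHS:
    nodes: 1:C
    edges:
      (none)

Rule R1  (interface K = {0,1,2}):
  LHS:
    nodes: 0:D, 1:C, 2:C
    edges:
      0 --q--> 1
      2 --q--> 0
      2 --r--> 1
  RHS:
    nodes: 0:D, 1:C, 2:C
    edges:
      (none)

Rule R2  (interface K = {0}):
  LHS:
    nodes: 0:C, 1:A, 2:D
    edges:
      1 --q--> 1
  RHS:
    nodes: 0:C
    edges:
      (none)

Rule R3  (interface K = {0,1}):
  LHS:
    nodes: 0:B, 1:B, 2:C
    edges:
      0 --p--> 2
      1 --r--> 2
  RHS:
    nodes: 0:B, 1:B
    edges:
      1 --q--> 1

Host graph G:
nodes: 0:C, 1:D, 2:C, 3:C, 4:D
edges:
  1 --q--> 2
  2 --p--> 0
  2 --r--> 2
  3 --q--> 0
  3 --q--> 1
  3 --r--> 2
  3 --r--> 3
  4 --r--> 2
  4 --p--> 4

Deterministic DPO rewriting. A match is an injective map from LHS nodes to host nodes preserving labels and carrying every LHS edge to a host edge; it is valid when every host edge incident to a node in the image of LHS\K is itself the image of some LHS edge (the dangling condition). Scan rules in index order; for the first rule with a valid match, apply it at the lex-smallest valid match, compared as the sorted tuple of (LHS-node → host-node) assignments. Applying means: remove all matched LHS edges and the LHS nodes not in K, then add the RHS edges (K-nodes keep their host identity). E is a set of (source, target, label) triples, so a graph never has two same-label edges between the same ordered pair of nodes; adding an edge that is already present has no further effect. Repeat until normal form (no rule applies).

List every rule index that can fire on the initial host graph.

Answer: [R0,R1]

Rewrite trace:
R0: 1 valid match — {0↦4, 1↦2}
R1: 1 valid match — {0↦1, 1↦2, 2↦3}
R2: no valid match — LHS pattern not found
R3: no valid match — LHS pattern not found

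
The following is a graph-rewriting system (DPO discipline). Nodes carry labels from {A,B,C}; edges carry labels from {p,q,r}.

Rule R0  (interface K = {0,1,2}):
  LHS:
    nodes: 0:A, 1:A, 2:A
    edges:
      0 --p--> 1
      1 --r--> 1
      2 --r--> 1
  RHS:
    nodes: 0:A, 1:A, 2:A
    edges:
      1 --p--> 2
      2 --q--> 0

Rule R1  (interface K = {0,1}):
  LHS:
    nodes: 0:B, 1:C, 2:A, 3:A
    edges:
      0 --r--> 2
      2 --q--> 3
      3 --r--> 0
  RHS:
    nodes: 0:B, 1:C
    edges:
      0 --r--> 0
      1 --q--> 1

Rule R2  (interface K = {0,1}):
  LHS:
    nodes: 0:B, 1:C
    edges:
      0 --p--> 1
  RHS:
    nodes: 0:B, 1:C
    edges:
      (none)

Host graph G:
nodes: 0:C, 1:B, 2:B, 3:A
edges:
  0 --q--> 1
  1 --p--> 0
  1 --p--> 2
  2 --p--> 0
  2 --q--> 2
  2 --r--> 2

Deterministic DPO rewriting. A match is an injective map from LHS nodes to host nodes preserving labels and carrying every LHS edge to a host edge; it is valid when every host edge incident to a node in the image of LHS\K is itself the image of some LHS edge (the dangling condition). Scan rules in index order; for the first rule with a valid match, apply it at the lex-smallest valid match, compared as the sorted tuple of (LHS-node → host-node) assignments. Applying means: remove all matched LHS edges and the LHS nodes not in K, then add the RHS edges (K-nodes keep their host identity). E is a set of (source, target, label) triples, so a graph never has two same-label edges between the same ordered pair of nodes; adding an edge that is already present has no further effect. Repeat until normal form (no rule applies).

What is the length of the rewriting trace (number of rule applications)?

start.  V:4 E:6  edges: 0-q->1 1-p->0 1-p->2 2-p->0 2-q->2 2-r->2
1. fire R2 via {0↦1, 1↦0}  →  V:4 E:5  edges: 0-q->1 1-p->2 2-p->0 2-q->2 2-r->2
2. fire R2 via {0↦2, 1↦0}  →  V:4 E:4  edges: 0-q->1 1-p->2 2-q->2 2-r->2
halt: no rule applies after step 2

Answer: 2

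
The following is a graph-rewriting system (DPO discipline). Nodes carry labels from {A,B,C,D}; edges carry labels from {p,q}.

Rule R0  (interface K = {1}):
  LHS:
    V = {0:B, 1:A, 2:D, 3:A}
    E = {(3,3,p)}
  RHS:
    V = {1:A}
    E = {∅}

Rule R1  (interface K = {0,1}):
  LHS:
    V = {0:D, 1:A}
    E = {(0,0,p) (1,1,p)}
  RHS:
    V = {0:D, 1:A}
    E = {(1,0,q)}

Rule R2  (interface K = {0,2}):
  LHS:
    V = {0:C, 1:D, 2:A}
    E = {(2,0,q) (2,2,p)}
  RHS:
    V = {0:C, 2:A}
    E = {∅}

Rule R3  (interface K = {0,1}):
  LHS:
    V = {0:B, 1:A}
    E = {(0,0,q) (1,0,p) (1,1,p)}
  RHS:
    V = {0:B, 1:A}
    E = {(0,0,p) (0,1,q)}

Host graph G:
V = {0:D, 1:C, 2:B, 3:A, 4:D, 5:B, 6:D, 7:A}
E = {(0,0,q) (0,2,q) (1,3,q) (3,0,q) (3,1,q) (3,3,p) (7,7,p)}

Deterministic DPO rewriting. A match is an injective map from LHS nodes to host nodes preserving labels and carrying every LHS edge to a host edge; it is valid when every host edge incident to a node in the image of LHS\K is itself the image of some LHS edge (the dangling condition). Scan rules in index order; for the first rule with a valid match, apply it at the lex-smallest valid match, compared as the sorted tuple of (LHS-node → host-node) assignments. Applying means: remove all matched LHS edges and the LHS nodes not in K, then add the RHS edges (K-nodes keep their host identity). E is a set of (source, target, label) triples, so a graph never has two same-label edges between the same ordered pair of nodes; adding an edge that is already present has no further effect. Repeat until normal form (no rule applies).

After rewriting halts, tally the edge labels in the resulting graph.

[0] host  ⇒  8 nodes, 7 edges  {0-q->0 0-q->2 1-q->3 3-q->0 3-q->1 3-p->3 7-p->7}
[1] R0 @ {0↦5, 1↦3, 2↦4, 3↦7}  ⇒  5 nodes, 6 edges  {0-q->0 0-q->2 1-q->3 3-q->0 3-q->1 3-p->3}
[2] R2 @ {0↦1, 1↦6, 2↦3}  ⇒  4 nodes, 4 edges  {0-q->0 0-q->2 1-q->3 3-q->0}
halt: no rule applies after step 2
NF edges: [(0, 0, 'q'), (0, 2, 'q'), (1, 3, 'q'), (3, 0, 'q')]

Answer: q:4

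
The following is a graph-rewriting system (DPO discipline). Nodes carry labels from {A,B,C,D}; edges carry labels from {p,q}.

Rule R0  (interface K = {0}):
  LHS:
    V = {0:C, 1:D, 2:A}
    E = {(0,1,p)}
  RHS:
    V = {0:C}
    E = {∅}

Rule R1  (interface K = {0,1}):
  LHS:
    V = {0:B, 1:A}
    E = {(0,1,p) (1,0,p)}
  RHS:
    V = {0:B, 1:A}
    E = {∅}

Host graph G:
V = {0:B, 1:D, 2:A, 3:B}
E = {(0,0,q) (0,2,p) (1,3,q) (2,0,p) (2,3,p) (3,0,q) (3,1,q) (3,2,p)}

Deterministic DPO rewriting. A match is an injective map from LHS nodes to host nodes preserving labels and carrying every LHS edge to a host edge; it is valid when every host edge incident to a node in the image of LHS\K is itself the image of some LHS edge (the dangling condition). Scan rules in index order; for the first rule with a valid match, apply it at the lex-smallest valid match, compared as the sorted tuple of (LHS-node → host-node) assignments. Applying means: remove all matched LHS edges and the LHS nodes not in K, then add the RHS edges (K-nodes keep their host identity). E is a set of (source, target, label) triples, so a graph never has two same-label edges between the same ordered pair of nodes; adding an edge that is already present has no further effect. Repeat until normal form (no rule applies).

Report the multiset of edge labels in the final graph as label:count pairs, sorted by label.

Answer: q:4

Rewrite trace:
initial: |V|=4 |E|=8  E = 0-q->0 0-p->2 1-q->3 2-p->0 2-p->3 3-q->0 3-q->1 3-p->2
step 1: apply R1 at {0↦0, 1↦2}  → |V|=4 |E|=6  E = 0-q->0 1-q->3 2-p->3 3-q->0 3-q->1 3-p->2
step 2: apply R1 at {0↦3, 1↦2}  → |V|=4 |E|=4  E = 0-q->0 1-q->3 3-q->0 3-q->1
normal form: no rule applies after step 2
NF edges: [(0, 0, 'q'), (1, 3, 'q'), (3, 0, 'q'), (3, 1, 'q')]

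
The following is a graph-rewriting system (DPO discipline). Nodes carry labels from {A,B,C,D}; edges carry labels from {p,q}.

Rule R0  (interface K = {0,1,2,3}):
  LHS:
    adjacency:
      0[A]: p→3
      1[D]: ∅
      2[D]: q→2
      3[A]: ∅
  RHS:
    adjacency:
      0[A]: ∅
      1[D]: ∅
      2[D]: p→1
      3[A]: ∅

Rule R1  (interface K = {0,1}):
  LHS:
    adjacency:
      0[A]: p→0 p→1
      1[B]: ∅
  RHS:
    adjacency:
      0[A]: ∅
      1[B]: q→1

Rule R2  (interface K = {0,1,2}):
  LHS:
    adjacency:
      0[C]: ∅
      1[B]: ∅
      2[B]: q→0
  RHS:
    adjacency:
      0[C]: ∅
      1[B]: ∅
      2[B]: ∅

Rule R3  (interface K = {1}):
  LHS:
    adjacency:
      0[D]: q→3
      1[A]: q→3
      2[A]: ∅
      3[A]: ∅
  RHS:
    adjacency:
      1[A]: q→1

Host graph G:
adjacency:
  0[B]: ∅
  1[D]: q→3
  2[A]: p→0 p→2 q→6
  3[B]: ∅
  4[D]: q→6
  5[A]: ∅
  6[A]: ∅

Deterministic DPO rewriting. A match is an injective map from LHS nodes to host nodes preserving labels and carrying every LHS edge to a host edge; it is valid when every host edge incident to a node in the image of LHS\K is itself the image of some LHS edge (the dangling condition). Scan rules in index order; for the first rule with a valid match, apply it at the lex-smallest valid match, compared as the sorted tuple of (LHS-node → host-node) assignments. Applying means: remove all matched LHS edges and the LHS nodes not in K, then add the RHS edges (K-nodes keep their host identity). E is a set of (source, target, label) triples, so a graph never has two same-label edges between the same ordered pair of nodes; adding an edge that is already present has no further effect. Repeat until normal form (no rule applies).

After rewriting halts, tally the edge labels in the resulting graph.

[0] host  ⇒  7 nodes, 5 edges  {1-q->3 2-p->0 2-p->2 2-q->6 4-q->6}
[1] R1 @ {0↦2, 1↦0}  ⇒  7 nodes, 4 edges  {0-q->0 1-q->3 2-q->6 4-q->6}
[2] R3 @ {0↦4, 1↦2, 2↦5, 3↦6}  ⇒  4 nodes, 3 edges  {0-q->0 1-q->3 2-q->2}
final graph: no rule applies after step 2
NF edges: [(0, 0, 'q'), (1, 3, 'q'), (2, 2, 'q')]

Answer: q:3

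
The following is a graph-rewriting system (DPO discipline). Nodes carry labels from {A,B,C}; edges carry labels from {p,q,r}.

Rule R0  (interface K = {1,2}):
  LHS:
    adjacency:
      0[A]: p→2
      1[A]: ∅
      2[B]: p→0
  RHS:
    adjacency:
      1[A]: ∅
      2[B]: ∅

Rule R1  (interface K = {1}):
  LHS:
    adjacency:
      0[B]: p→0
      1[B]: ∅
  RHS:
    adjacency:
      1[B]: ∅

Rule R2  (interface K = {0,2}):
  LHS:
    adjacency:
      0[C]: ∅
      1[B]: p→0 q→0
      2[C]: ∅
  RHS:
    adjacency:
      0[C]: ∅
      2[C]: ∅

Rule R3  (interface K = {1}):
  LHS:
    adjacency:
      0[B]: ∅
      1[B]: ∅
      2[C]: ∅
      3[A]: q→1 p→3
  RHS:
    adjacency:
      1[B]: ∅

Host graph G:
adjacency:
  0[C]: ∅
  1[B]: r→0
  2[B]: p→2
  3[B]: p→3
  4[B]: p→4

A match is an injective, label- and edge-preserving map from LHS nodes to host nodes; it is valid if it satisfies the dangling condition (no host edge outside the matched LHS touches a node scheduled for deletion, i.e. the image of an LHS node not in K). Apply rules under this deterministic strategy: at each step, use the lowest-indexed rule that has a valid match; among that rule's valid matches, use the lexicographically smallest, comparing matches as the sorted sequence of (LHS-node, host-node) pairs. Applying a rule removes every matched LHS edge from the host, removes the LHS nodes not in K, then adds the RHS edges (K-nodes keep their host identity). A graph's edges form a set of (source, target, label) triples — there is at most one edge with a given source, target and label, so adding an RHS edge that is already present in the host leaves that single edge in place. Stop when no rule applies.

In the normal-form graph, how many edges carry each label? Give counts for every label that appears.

Answer: r:1

Steps:
[0] host  ⇒  5 nodes, 4 edges  {1-r->0 2-p->2 3-p->3 4-p->4}
[1] R1 @ {0↦2, 1↦1}  ⇒  4 nodes, 3 edges  {1-r->0 3-p->3 4-p->4}
[2] R1 @ {0↦3, 1↦1}  ⇒  3 nodes, 2 edges  {1-r->0 4-p->4}
[3] R1 @ {0↦4, 1↦1}  ⇒  2 nodes, 1 edges  {1-r->0}
final graph: no rule applies after step 3
NF edges: [(1, 0, 'r')]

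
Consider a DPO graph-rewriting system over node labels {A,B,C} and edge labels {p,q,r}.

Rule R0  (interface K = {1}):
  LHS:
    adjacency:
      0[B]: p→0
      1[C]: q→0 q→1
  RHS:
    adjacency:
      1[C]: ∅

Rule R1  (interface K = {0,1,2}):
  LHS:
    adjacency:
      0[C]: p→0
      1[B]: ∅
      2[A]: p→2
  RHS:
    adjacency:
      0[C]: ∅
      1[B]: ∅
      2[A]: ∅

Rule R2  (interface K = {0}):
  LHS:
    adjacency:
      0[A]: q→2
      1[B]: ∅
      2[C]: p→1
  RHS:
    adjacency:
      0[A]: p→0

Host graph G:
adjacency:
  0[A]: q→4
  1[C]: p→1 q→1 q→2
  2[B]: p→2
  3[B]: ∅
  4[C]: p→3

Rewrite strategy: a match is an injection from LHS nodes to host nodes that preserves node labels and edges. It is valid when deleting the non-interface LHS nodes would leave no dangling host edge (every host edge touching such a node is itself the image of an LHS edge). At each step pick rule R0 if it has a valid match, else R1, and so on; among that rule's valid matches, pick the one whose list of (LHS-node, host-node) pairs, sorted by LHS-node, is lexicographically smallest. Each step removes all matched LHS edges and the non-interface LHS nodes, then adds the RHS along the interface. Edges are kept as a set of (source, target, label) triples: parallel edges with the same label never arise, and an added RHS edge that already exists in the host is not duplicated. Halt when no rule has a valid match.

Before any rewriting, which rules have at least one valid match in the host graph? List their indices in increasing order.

R0: 1 valid match — {0↦2, 1↦1}
R1: no valid match — LHS pattern not found
R2: 1 valid match — {0↦0, 1↦3, 2↦4}

Answer: [R0,R2]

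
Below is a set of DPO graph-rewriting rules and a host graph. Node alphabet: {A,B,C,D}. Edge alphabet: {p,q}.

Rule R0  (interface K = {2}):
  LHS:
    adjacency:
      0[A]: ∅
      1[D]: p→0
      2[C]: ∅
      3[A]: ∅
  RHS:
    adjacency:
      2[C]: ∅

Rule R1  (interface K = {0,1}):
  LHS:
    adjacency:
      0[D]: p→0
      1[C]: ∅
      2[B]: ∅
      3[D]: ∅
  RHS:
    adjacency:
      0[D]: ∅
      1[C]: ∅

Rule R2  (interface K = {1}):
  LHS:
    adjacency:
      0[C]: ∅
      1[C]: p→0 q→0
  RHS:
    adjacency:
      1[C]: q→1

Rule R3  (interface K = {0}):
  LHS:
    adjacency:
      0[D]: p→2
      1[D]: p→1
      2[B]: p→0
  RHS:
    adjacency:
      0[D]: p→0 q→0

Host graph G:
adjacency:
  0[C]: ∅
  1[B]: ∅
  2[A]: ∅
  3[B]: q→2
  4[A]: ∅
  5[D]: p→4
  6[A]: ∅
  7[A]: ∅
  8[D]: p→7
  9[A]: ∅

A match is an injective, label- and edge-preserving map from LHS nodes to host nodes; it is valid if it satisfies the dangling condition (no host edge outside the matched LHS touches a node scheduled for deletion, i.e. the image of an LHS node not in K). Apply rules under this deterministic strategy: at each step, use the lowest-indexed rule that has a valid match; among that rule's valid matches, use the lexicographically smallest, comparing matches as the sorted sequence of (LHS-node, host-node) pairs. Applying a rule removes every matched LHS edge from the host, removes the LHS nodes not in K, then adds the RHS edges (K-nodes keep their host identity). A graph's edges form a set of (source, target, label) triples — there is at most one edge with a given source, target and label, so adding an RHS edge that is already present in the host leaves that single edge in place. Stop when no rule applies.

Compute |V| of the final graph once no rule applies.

start.  V:10 E:3  edges: 3-q->2 5-p->4 8-p->7
1. fire R0 via {0↦4, 1↦5, 2↦0, 3↦6}  →  V:7 E:2  edges: 3-q->2 8-p->7
2. fire R0 via {0↦7, 1↦8, 2↦0, 3↦9}  →  V:4 E:1  edges: 3-q->2
final graph: no rule applies after step 2
NF nodes: {0:C, 1:B, 2:A, 3:B}

Answer: 4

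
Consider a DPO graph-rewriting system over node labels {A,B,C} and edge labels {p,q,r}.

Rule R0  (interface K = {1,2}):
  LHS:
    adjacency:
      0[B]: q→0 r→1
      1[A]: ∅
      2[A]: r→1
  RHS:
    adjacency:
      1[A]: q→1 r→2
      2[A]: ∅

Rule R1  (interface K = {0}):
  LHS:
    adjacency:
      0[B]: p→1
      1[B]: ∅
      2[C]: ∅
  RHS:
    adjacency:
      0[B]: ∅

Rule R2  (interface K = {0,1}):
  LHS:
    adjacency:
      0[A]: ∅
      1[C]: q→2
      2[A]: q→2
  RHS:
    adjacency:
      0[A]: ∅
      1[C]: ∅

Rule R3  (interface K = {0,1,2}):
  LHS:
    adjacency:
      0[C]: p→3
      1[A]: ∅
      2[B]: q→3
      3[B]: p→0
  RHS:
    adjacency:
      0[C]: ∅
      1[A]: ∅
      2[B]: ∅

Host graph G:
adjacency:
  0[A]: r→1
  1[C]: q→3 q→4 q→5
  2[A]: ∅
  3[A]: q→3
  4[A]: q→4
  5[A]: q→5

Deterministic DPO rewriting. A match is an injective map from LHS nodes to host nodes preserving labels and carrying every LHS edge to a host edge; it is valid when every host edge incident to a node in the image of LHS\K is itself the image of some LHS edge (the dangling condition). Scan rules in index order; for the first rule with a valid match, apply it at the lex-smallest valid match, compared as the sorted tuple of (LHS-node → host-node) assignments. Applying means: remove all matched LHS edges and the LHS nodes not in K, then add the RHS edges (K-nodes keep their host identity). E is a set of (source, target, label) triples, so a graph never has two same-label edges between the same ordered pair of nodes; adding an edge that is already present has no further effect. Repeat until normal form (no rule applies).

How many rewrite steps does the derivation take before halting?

Answer: 3

Rewrite trace:
[0] host  ⇒  6 nodes, 7 edges  {0-r->1 1-q->3 1-q->4 1-q->5 3-q->3 4-q->4 5-q->5}
[1] R2 @ {0↦0, 1↦1, 2↦3}  ⇒  5 nodes, 5 edges  {0-r->1 1-q->4 1-q->5 4-q->4 5-q->5}
[2] R2 @ {0↦0, 1↦1, 2↦4}  ⇒  4 nodes, 3 edges  {0-r->1 1-q->5 5-q->5}
[3] R2 @ {0↦0, 1↦1, 2↦5}  ⇒  3 nodes, 1 edges  {0-r->1}
halt: no rule applies after step 3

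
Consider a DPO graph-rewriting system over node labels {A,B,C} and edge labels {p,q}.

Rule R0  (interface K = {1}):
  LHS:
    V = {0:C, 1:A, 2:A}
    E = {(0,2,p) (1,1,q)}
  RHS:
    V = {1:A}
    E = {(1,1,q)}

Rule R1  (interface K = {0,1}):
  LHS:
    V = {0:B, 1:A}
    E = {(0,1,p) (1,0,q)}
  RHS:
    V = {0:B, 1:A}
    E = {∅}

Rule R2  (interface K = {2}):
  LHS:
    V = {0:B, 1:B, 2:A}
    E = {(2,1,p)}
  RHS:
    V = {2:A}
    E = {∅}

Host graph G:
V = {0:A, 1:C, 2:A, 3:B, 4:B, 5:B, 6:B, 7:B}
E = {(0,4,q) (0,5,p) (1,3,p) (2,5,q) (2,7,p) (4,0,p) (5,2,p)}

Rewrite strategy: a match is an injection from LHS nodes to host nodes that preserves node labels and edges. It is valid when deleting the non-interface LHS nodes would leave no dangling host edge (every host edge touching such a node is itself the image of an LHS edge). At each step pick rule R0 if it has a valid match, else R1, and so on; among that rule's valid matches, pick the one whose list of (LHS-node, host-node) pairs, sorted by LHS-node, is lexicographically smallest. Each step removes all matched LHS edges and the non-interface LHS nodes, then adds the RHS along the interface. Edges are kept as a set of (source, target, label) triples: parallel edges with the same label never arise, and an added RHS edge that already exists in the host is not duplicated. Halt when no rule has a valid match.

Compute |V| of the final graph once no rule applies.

[0] host  ⇒  8 nodes, 7 edges  {0-q->4 0-p->5 1-p->3 2-q->5 2-p->7 4-p->0 5-p->2}
[1] R1 @ {0↦4, 1↦0}  ⇒  8 nodes, 5 edges  {0-p->5 1-p->3 2-q->5 2-p->7 5-p->2}
[2] R1 @ {0↦5, 1↦2}  ⇒  8 nodes, 3 edges  {0-p->5 1-p->3 2-p->7}
[3] R2 @ {0↦4, 1↦5, 2↦0}  ⇒  6 nodes, 2 edges  {1-p->3 2-p->7}
[4] R2 @ {0↦6, 1↦7, 2↦2}  ⇒  4 nodes, 1 edges  {1-p->3}
halt: no rule applies after step 4
NF nodes: {0:A, 1:C, 2:A, 3:B}

Answer: 4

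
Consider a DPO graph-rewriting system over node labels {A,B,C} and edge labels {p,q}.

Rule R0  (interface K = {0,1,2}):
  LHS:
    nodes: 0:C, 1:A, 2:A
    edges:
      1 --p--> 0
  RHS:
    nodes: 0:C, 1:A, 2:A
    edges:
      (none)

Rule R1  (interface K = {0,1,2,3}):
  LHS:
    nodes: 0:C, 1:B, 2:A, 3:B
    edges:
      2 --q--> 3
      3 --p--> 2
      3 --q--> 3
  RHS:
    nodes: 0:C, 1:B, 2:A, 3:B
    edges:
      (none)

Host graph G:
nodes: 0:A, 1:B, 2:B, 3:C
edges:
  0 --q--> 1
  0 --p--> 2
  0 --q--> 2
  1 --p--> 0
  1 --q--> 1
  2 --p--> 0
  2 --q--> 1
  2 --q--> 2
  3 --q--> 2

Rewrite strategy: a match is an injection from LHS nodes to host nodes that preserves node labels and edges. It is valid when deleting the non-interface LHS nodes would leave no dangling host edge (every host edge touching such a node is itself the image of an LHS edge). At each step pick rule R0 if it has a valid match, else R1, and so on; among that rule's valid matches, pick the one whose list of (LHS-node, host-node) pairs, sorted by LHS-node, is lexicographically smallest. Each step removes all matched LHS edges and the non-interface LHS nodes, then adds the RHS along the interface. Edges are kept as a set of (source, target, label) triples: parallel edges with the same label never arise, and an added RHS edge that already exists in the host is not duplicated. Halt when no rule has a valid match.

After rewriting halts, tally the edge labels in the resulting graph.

[0] host  ⇒  4 nodes, 9 edges  {0-q->1 0-p->2 0-q->2 1-p->0 1-q->1 2-p->0 2-q->1 2-q->2 3-q->2}
[1] R1 @ {0↦3, 1↦1, 2↦0, 3↦2}  ⇒  4 nodes, 6 edges  {0-q->1 0-p->2 1-p->0 1-q->1 2-q->1 3-q->2}
[2] R1 @ {0↦3, 1↦2, 2↦0, 3↦1}  ⇒  4 nodes, 3 edges  {0-p->2 2-q->1 3-q->2}
halt: no rule applies after step 2
NF edges: [(0, 2, 'p'), (2, 1, 'q'), (3, 2, 'q')]

Answer: p:1 q:2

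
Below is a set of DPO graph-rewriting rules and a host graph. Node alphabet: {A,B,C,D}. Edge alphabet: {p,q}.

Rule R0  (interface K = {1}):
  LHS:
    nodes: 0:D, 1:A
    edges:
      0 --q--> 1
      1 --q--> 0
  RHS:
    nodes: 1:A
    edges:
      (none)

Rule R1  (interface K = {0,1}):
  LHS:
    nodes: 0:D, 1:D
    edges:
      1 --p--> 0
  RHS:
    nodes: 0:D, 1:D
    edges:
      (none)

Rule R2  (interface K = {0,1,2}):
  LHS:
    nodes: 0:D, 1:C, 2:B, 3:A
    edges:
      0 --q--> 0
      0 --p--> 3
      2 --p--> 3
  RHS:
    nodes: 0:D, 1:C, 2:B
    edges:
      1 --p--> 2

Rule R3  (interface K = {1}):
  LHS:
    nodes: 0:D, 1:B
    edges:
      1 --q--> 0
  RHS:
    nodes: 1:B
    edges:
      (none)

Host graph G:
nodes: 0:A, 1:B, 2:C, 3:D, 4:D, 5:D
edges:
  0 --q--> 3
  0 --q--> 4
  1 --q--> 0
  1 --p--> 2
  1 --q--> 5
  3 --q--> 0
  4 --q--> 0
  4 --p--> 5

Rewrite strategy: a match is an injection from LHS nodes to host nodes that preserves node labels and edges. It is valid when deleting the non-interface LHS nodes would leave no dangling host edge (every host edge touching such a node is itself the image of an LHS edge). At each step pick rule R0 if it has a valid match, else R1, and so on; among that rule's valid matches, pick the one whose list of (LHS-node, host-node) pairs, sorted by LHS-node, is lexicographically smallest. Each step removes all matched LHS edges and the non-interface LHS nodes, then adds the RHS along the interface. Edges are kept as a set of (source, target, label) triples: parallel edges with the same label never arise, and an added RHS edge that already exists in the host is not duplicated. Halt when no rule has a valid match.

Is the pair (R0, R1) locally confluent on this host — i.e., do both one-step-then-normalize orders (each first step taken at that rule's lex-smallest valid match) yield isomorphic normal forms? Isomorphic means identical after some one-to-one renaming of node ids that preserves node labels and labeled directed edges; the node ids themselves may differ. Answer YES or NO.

branch R0-first: apply at {0↦3, 1↦0} → |E|=6, then 3 more step(s) → NF |V|=3 |E|=2 V={0:A, 1:B, 2:C} E=1-q->0 1-p->2
branch R1-first: apply at {0↦5, 1↦4} → |E|=7, then 3 more step(s) → NF |V|=3 |E|=2 V={0:A, 1:B, 2:C} E=1-q->0 1-p->2
graphs isomorphic (equal up to label-preserving node renaming)

Answer: YES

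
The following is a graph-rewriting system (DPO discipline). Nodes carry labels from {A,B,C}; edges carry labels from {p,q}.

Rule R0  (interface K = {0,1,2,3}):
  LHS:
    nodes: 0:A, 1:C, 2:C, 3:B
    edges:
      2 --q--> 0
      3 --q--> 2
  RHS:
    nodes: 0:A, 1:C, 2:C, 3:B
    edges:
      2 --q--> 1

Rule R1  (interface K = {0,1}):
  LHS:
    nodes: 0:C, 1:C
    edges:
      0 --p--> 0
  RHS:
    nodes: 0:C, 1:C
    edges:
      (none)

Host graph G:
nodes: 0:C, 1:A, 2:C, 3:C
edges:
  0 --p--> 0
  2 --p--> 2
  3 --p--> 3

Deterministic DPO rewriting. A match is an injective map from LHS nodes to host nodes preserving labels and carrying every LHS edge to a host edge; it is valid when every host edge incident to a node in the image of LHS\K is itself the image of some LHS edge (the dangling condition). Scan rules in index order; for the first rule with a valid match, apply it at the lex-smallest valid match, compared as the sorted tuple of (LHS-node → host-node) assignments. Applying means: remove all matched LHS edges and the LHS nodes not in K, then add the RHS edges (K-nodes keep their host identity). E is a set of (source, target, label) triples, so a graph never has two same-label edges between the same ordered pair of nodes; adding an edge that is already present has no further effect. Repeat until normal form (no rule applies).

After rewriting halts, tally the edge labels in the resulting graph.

[0] host  ⇒  4 nodes, 3 edges  {0-p->0 2-p->2 3-p->3}
[1] R1 @ {0↦0, 1↦2}  ⇒  4 nodes, 2 edges  {2-p->2 3-p->3}
[2] R1 @ {0↦2, 1↦0}  ⇒  4 nodes, 1 edges  {3-p->3}
[3] R1 @ {0↦3, 1↦0}  ⇒  4 nodes, 0 edges  {∅}
normal form: no rule applies after step 3
NF edges: []

Answer: (no edges)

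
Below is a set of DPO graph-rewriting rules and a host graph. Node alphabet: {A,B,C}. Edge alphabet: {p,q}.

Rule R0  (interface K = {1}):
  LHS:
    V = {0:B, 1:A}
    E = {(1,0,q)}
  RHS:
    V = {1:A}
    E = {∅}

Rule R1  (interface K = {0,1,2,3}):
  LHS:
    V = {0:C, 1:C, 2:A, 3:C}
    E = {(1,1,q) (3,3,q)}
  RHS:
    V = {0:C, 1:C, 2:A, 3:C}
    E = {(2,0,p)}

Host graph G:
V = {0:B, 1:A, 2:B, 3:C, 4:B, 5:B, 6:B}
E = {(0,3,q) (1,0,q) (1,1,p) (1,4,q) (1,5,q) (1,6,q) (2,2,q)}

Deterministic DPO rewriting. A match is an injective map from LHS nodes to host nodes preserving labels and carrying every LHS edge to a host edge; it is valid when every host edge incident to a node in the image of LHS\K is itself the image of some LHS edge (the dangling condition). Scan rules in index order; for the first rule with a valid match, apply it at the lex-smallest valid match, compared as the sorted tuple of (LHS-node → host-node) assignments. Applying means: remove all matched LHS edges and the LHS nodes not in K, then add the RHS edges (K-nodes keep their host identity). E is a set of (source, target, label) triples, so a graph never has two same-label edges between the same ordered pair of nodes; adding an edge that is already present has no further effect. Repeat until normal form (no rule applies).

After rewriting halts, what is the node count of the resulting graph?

initial: |V|=7 |E|=7  E = 0-q->3 1-q->0 1-p->1 1-q->4 1-q->5 1-q->6 2-q->2
step 1: apply R0 at {0↦4, 1↦1}  → |V|=6 |E|=6  E = 0-q->3 1-q->0 1-p->1 1-q->5 1-q->6 2-q->2
step 2: apply R0 at {0↦5, 1↦1}  → |V|=5 |E|=5  E = 0-q->3 1-q->0 1-p->1 1-q->6 2-q->2
step 3: apply R0 at {0↦6, 1↦1}  → |V|=4 |E|=4  E = 0-q->3 1-q->0 1-p->1 2-q->2
normal form: no rule applies after step 3
NF nodes: {0:B, 1:A, 2:B, 3:C}

Answer: 4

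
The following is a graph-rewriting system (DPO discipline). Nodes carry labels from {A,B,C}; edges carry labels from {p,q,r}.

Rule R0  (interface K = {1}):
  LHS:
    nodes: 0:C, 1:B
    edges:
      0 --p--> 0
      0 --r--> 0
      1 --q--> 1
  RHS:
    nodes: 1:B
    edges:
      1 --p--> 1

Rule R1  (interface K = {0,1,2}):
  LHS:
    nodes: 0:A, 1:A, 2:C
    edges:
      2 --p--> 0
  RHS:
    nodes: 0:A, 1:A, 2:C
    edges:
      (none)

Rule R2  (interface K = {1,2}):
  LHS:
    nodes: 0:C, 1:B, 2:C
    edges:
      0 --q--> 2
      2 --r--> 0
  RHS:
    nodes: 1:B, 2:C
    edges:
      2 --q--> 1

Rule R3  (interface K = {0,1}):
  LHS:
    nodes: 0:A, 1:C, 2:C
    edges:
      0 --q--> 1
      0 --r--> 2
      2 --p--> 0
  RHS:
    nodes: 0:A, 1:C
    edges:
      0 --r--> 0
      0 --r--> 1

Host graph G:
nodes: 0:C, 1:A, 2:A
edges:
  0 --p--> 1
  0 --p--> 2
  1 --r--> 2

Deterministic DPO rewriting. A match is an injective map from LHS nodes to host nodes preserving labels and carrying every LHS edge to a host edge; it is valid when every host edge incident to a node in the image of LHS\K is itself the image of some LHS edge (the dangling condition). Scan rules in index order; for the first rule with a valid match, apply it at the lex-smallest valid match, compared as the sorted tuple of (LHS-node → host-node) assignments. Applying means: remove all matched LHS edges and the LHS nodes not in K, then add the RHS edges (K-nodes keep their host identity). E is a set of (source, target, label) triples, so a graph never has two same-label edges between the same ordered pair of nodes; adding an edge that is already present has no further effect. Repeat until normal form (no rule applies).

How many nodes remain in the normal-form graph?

Answer: 3

Rewrite trace:
start.  V:3 E:3  edges: 0-p->1 0-p->2 1-r->2
1. fire R1 via {0↦1, 1↦2, 2↦0}  →  V:3 E:2  edges: 0-p->2 1-r->2
2. fire R1 via {0↦2, 1↦1, 2↦0}  →  V:3 E:1  edges: 1-r->2
final graph: no rule applies after step 2
NF nodes: {0:C, 1:A, 2:A}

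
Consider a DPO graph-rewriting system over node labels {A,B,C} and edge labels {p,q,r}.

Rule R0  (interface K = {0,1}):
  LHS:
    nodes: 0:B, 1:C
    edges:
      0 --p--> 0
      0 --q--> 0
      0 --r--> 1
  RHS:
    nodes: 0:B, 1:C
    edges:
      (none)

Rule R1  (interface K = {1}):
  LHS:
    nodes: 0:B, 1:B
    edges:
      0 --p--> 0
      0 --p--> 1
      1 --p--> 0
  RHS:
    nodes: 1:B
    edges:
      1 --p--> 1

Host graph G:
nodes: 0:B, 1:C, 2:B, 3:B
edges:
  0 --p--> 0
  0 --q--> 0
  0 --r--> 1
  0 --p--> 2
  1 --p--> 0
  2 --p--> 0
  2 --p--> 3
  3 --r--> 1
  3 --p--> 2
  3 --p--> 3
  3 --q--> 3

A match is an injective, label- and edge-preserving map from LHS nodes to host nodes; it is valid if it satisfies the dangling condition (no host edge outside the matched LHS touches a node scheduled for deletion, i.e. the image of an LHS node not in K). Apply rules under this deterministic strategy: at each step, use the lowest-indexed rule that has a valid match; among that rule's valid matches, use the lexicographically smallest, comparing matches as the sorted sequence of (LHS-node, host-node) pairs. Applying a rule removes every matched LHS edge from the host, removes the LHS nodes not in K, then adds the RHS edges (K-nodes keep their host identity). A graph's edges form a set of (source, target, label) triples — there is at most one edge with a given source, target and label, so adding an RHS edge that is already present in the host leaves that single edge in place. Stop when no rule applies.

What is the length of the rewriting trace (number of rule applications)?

initial: |V|=4 |E|=11  E = 0-p->0 0-q->0 0-r->1 0-p->2 1-p->0 2-p->0 2-p->3 3-r->1 3-p->2 3-p->3 3-q->3
step 1: apply R0 at {0↦0, 1↦1}  → |V|=4 |E|=8  E = 0-p->2 1-p->0 2-p->0 2-p->3 3-r->1 3-p->2 3-p->3 3-q->3
step 2: apply R0 at {0↦3, 1↦1}  → |V|=4 |E|=5  E = 0-p->2 1-p->0 2-p->0 2-p->3 3-p->2
halt: no rule applies after step 2

Answer: 2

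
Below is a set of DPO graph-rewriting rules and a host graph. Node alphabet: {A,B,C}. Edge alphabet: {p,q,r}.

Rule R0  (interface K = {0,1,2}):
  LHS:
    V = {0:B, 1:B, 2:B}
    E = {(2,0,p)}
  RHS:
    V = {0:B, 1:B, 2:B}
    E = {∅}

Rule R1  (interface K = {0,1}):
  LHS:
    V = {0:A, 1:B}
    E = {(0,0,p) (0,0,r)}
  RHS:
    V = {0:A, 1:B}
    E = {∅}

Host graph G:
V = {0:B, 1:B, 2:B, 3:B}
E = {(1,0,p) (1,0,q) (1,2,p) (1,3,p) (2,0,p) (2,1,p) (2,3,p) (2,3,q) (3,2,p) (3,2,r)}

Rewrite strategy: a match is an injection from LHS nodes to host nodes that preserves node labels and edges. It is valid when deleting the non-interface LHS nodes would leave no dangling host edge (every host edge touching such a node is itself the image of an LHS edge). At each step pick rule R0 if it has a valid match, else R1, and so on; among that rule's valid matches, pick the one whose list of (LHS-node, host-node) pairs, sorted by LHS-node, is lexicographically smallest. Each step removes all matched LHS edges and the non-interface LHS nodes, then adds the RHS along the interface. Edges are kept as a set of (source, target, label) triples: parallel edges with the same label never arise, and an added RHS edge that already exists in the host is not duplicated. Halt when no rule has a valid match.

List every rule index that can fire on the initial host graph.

Answer: [R0]

Steps:
R0: 14 valid matches — {0↦0, 1↦1, 2↦2}, {0↦0, 1↦2, 2↦1}, {0↦0, 1↦3, 2↦1} (+11 more)
R1: no valid match — LHS pattern not found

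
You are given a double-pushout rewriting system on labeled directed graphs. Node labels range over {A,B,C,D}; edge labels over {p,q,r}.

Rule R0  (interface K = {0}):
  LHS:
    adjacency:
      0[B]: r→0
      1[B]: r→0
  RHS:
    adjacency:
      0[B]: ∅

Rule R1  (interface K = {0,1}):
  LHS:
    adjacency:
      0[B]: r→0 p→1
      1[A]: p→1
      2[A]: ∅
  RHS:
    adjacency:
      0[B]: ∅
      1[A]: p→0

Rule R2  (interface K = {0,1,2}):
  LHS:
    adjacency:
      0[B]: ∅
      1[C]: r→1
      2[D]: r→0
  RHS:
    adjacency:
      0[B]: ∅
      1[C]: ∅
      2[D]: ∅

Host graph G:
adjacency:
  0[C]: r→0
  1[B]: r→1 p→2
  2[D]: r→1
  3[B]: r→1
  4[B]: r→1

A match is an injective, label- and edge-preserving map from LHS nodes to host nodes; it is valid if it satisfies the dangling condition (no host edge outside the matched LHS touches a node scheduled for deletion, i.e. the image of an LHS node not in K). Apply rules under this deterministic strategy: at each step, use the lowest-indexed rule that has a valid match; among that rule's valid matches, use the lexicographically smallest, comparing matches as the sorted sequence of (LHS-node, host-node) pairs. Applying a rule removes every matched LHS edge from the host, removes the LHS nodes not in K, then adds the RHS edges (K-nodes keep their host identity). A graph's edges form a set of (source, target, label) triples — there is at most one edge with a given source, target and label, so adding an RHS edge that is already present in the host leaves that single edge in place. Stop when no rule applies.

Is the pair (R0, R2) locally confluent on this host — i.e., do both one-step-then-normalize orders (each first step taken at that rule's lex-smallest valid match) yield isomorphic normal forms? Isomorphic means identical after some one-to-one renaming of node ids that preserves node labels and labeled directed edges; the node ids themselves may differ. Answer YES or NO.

branch R0-first: apply at {0↦1, 1↦3} → |E|=4, then 1 more step(s) → NF |V|=4 |E|=2 V={0:C, 1:B, 2:D, 4:B} E=1-p->2 4-r->1
branch R2-first: apply at {0↦1, 1↦0, 2↦2} → |E|=4, then 1 more step(s) → NF |V|=4 |E|=2 V={0:C, 1:B, 2:D, 4:B} E=1-p->2 4-r->1
graphs isomorphic (equal up to label-preserving node renaming)

Answer: YES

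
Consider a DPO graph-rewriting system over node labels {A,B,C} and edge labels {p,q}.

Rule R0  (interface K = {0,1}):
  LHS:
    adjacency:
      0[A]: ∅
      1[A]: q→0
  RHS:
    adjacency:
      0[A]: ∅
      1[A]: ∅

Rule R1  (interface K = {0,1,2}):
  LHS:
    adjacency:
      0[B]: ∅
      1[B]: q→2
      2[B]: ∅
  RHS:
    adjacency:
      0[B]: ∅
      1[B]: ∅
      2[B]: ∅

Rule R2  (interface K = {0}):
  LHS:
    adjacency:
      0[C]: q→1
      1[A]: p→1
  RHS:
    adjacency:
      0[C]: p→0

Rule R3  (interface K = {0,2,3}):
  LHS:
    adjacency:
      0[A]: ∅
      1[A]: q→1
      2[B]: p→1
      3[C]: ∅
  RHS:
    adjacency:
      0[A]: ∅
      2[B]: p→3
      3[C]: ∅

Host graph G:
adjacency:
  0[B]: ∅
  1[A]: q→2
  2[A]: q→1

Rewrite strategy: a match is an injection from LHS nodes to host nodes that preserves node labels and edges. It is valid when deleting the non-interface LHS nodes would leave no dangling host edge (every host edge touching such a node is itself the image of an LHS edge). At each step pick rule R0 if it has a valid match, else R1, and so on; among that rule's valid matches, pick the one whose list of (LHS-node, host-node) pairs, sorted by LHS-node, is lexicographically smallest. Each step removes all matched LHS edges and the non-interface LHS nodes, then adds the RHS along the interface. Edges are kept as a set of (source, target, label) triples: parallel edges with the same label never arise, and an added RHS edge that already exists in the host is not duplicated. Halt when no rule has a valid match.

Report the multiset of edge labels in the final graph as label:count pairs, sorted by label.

start.  V:3 E:2  edges: 1-q->2 2-q->1
1. fire R0 via {0↦1, 1↦2}  →  V:3 E:1  edges: 1-q->2
2. fire R0 via {0↦2, 1↦1}  →  V:3 E:0  edges: ∅
halt: no rule applies after step 2
NF edges: []

Answer: (no edges)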